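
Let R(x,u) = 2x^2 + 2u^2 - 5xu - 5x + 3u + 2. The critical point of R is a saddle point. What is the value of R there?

11/9

∂R/∂x = 4x - 5u - 5 = 0 and ∂R/∂u = -5x + 4u + 3 = 0, so (x, u) = (-5/9, -13/9).
The Hessian has R_{xx} = 4, R_{uu} = 4, R_{xu} = -5, giving D = -9 < 0, so the point is a saddle point.
R(-5/9, -13/9) = 11/9.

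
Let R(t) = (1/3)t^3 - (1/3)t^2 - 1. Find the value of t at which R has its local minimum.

R'(t) = t^2 - (2/3)t = 0 at t = 0, 2/3.
R''(t) = 2t - 2/3. R''(0) = -2/3 < 0 ⇒ local maximum; R''(2/3) = 2/3 > 0 ⇒ local minimum.
So the local minimum value is R(2/3) = -85/81.

2/3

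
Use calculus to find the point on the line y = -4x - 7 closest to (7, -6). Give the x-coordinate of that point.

3/17

Minimize D(x)^2 = (x - 7)^2 + (-4x - 1)^2.
d/dx[D^2] = 2(x - 7) + 2·(-4)·(-4x - 1) = 0 ⇒ x = 3/17.
Then y = -131/17 and the distance is √(841/17) ≈ 7.0335.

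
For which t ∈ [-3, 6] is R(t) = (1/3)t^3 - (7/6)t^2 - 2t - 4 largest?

The derivative is t^2 - (7/3)t - 2, which vanishes at t = -2/3 and t = 3.
Candidates: R(-3) = -35/2,  R(-2/3) = -266/81,  R(3) = -23/2,  R(6) = 14.
Hence the absolute maximum is 14 at t = 6.

6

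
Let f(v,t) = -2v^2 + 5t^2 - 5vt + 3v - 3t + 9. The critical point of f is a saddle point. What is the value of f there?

567/65

∂f/∂v = -4v - 5t + 3 = 0 and ∂f/∂t = -5v + 10t - 3 = 0, so (v, t) = (3/13, 27/65).
The Hessian has f_{vv} = -4, f_{tt} = 10, f_{vt} = -5, giving D = -65 < 0, so the point is a saddle point.
f(3/13, 27/65) = 567/65.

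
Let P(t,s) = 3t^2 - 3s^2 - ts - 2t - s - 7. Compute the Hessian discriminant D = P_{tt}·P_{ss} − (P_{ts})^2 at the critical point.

-37

∂P/∂t = 6t - s - 2 = 0 and ∂P/∂s = -t - 6s - 1 = 0, so (t, s) = (11/37, -8/37).
The Hessian has P_{tt} = 6, P_{ss} = -6, P_{ts} = -1, giving D = -37 < 0, so the point is a saddle point.
D = (6)·(-6) − (-1)^2 = -37.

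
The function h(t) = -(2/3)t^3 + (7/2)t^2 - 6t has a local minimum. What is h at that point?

-27/8

h'(t) = -2t^2 + 7t - 6 = 0 at t = 3/2, 2.
Since h''(t) = -4t + 7, we get h''(3/2) = 1 > 0 ⇒ local minimum; h''(2) = -1 < 0 ⇒ local maximum.
Thus h has its local minimum at t = 3/2, with value -27/8.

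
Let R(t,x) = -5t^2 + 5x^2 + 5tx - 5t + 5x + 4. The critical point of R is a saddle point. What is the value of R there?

∂R/∂t = -10t + 5x - 5 = 0 and ∂R/∂x = 5t + 10x + 5 = 0, so (t, x) = (-3/5, -1/5).
The Hessian has R_{tt} = -10, R_{xx} = 10, R_{tx} = 5, giving D = -125 < 0, so the point is a saddle point.
R(-3/5, -1/5) = 5.

5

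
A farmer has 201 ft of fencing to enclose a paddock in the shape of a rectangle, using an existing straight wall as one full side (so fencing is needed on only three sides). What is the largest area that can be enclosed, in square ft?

40401/8

Let the sides perpendicular to the wall have length x and the parallel side y, so 2x + y = 201 and the area is A = xy = x(201 − 2x).
A'(x) = 201 − 4x = 0 gives x = 201/4, and A''(x) = −4 < 0 confirms a maximum.
Then y = 201 − 2·201/4 = 201/2 and A = 40401/8.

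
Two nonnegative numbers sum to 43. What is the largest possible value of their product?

With x + y = 43, the product is P(x) = x(43 − x).
P'(x) = 43 − 2x = 0 gives x = 43/2; P'' = −2 < 0, so this is the maximum.
P = 43/2·43/2 = 1849/4.

1849/4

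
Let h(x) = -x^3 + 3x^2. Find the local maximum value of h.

4

Critical points: h'(x) = -3x^2 + 6x vanishes at x = 0, 2.
Second-derivative test with h''(x) = -6x + 6: h''(0) = 6 > 0 ⇒ local minimum; h''(2) = -6 < 0 ⇒ local maximum.
The local maximum is h(2) = 4.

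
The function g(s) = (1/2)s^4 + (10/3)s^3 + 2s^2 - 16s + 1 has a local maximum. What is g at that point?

g'(s) = 2s^3 + 10s^2 + 4s - 16 = 0 at s = -4, -2, 1.
Since g''(s) = 6s^2 + 20s + 4, we get g''(-4) = 20 > 0 ⇒ local minimum; g''(-2) = -12 < 0 ⇒ local maximum; g''(1) = 30 > 0 ⇒ local minimum.
Thus g has its local maximum at s = -2, with value 67/3.

67/3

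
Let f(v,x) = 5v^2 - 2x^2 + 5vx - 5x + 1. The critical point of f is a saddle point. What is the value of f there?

38/13

∂f/∂v = 10v + 5x = 0 and ∂f/∂x = 5v - 4x - 5 = 0, so (v, x) = (5/13, -10/13).
The Hessian has f_{vv} = 10, f_{xx} = -4, f_{vx} = 5, giving D = -65 < 0, so the point is a saddle point.
f(5/13, -10/13) = 38/13.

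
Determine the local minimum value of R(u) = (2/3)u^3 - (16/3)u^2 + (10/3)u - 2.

-106/3

Critical points: R'(u) = 2u^2 - (32/3)u + 10/3 vanishes at u = 1/3, 5.
R''(u) = 4u - 32/3. R''(1/3) = -28/3 < 0 ⇒ local maximum; R''(5) = 28/3 > 0 ⇒ local minimum.
The local minimum is R(5) = -106/3.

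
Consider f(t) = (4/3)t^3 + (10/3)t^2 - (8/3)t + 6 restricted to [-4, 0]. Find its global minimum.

Differentiating, f'(t) = 4t^2 + (20/3)t - 8/3; whose only zero in [-4, 0] is t = -2.
Compare values at every candidate in [-4, 0]: f(-4) = -46/3,  f(-2) = 14,  f(0) = 6.
The minimum over the interval is -46/3, attained at t = -4.

-46/3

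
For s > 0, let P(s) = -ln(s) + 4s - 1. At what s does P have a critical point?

P'(s) = -1/s + 4 = 0 gives s = 1/4.
P''(s) = 1/s², which is positive for s > 0, so this is a local minimum.
P(1/4) = -1·ln(1/4) + 1 - 1 ≈ 1.3863.

1/4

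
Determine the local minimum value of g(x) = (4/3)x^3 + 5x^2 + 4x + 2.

g'(x) = 4x^2 + 10x + 4. Setting g'(x) = 0 gives x ∈ {-2, -1/2}.
Since g''(x) = 8x + 10, we get g''(-2) = -6 < 0 ⇒ local maximum; g''(-1/2) = 6 > 0 ⇒ local minimum.
So the local minimum value is g(-1/2) = 13/12.

13/12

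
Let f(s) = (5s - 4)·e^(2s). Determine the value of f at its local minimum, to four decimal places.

Differentiating with the product rule gives f'(s) = (10s - 3)·e^(2s). Since e^(2s) > 0, the only critical point is s = 3/10.
f''(3/10) has the same sign as 10 > 0, so this is a local minimum.
f(3/10) = (-5/2)·e^(3/5) ≈ -4.5553.

-4.5553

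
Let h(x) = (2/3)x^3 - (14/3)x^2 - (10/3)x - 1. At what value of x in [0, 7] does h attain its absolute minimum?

5

Differentiating, h'(x) = 2x^2 - (28/3)x - 10/3; whose only zero in [0, 7] is x = 5.
Evaluating at the critical points and endpoints: h(0) = -1; h(5) = -51; h(7) = -73/3.
Hence the absolute minimum is -51 at x = 5.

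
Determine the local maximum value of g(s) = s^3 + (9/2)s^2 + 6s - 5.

g'(s) = 3s^2 + 9s + 6. Setting g'(s) = 0 gives s ∈ {-2, -1}.
Second-derivative test with g''(s) = 6s + 9: g''(-2) = -3 < 0 ⇒ local maximum; g''(-1) = 3 > 0 ⇒ local minimum.
So the local maximum value is g(-2) = -7.

-7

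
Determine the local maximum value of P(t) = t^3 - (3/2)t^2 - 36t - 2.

131/2

P'(t) = 3t^2 - 3t - 36. Setting P'(t) = 0 gives t ∈ {-3, 4}.
Since P''(t) = 6t - 3, we get P''(-3) = -21 < 0 ⇒ local maximum; P''(4) = 21 > 0 ⇒ local minimum.
The local maximum is P(-3) = 131/2.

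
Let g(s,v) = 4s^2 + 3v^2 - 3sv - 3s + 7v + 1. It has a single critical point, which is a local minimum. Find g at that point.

∂g/∂s = 8s - 3v - 3 = 0 and ∂g/∂v = -3s + 6v + 7 = 0, so (s, v) = (-1/13, -47/39).
The Hessian has g_{ss} = 8, g_{vv} = 6, g_{sv} = -3, giving D = 39 > 0 with g_{ss} > 0, so the point is a local minimum.
g(-1/13, -47/39) = -121/39.

-121/39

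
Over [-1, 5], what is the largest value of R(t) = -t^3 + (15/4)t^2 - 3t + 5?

51/4

R'(t) = -3t^2 + (15/2)t - 3, which vanishes at t = 1/2 and t = 2.
Candidates: R(-1) = 51/4, R(1/2) = 69/16, R(2) = 6, R(5) = -165/4.
The maximum over the interval is 51/4, attained at t = -1.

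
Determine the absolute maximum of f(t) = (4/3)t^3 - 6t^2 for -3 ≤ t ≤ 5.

Differentiating, f'(t) = 4t^2 - 12t; which vanishes at t = 0 and t = 3.
Compare values at every candidate in [-3, 5]: f(-3) = -90, f(0) = 0, f(3) = -18, f(5) = 50/3.
So the maximum is f(5) = 50/3.

50/3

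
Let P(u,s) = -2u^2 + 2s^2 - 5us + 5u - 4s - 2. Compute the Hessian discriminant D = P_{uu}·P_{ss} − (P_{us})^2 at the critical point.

-41

∂P/∂u = -4u - 5s + 5 = 0 and ∂P/∂s = -5u + 4s - 4 = 0, so (u, s) = (0, 1).
The Hessian has P_{uu} = -4, P_{ss} = 4, P_{us} = -5, giving D = -41 < 0, so the point is a saddle point.
D = (-4)·(4) − (-5)^2 = -41.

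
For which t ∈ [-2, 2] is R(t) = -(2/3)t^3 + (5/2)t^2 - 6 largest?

-2

Differentiating, R'(t) = -2t^2 + 5t; whose only zero in [-2, 2] is t = 0.
Candidates: R(-2) = 28/3, R(0) = -6, R(2) = -4/3.
Hence the absolute maximum is 28/3 at t = -2.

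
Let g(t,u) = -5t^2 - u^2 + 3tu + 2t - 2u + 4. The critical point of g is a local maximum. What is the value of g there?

56/11

∂g/∂t = -10t + 3u + 2 = 0 and ∂g/∂u = 3t - 2u - 2 = 0, so (t, u) = (-2/11, -14/11).
The Hessian has g_{tt} = -10, g_{uu} = -2, g_{tu} = 3, giving D = 11 > 0 with g_{tt} < 0, so the point is a local maximum.
g(-2/11, -14/11) = 56/11.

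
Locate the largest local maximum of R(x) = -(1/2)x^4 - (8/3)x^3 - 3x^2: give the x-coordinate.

-3

R'(x) = -2x^3 - 8x^2 - 6x. Setting R'(x) = 0 gives x ∈ {-3, -1, 0}.
Since R''(x) = -6x^2 - 16x - 6, we get R''(-3) = -12 < 0 ⇒ local maximum; R''(-1) = 4 > 0 ⇒ local minimum; R''(0) = -6 < 0 ⇒ local maximum.
So the largest local maximum value is R(-3) = 9/2.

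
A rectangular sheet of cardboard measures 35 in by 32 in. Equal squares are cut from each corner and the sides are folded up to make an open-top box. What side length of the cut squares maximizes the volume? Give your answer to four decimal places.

With cut size x, the volume is V(x) = x(35 − 2x)(32 − 2x) for 0 < x < 16.
V'(x) = 12x^2 − 268x + 1120. Setting V'(x) = 0 gives x ≈ 5.5666 (the root in (0, 16)).
V''(x) = 24x − 268 is negative there, so this is the maximum; V ≈ 2772.2990.

5.5666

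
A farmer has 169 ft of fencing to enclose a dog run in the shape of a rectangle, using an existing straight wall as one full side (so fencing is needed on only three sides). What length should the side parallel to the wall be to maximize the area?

169/2

Let the sides perpendicular to the wall have length x and the parallel side y, so 2x + y = 169 and the area is A = xy = x(169 − 2x).
A'(x) = 169 − 4x = 0 gives x = 169/4, and A''(x) = −4 < 0 confirms a maximum.
Then y = 169 − 2·169/4 = 169/2 and A = 28561/8.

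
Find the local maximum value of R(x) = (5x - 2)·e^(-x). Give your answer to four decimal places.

1.2330

By the product rule, R'(x) = (-5x + 7)·e^(-x). Since e^(-x) > 0, the only critical point is x = 7/5.
R''(7/5) has the same sign as -5 < 0, so this is a local maximum.
R(7/5) = (5)·e^(-7/5) ≈ 1.2330.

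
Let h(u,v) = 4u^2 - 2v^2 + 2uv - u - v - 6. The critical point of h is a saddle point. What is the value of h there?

-6

∂h/∂u = 8u + 2v - 1 = 0 and ∂h/∂v = 2u - 4v - 1 = 0, so (u, v) = (1/6, -1/6).
The Hessian has h_{uu} = 8, h_{vv} = -4, h_{uv} = 2, giving D = -36 < 0, so the point is a saddle point.
h(1/6, -1/6) = -6.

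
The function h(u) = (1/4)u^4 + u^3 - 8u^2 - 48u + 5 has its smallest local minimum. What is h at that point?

-187

h'(u) = u^3 + 3u^2 - 16u - 48 = 0 at u = -4, -3, 4.
Second-derivative test with h''(u) = 3u^2 + 6u - 16: h''(-4) = 8 > 0 ⇒ local minimum; h''(-3) = -7 < 0 ⇒ local maximum; h''(4) = 56 > 0 ⇒ local minimum.
So the smallest local minimum value is h(4) = -187.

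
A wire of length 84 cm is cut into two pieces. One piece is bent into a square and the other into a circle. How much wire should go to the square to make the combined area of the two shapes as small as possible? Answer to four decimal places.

47.0483

Let x be the length used for the square. Square side x/4; circle radius (84−x)/(2π).
A(x) = (x/4)² + π·((84−x)/(2π))² = x²/16 + (84−x)²/(4π) for 0 ≤ x ≤ 84. A'(x) = x/8 − (84−x)/(2π) = 0 gives x = 4·84/(π+4) ≈ 47.0483.
A'' = 1/8 + 1/(2π) > 0, so this gives the minimum combined area; x ≈ 47.0483 cm to the square.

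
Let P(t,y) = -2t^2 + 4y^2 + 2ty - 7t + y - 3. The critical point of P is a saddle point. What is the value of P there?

25/9

∂P/∂t = -4t + 2y - 7 = 0 and ∂P/∂y = 2t + 8y + 1 = 0, so (t, y) = (-29/18, 5/18).
The Hessian has P_{tt} = -4, P_{yy} = 8, P_{ty} = 2, giving D = -36 < 0, so the point is a saddle point.
P(-29/18, 5/18) = 25/9.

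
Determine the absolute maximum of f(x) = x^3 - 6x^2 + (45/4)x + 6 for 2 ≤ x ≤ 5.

149/4

f'(x) = 3x^2 - 12x + 45/4, whose only zero in [2, 5] is x = 5/2.
Candidates: f(2) = 25/2,  f(5/2) = 49/4,  f(5) = 149/4.
Hence the absolute maximum is 149/4 at x = 5.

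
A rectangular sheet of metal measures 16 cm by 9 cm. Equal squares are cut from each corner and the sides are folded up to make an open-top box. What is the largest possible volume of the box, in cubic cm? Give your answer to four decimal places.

With cut size x, the volume is V(x) = x(16 − 2x)(9 − 2x) for 0 < x < 4.5.
V'(x) = 12x^2 − 100x + 144. Setting V'(x) = 0 gives x ≈ 1.8513 (the root in (0, 4.5)).
V''(x) = 24x − 100 is negative there, so this is the maximum; V ≈ 120.6015.

120.6015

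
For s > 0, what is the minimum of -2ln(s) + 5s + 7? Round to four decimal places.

10.8326

h'(s) = -2/s + 5 = 0 gives s = 2/5.
h''(s) = 2/s², which is positive for s > 0, so this is a local minimum.
h(2/5) = -2·ln(2/5) + 2 + 7 ≈ 10.8326.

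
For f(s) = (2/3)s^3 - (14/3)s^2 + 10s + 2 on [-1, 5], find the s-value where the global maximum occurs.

5

Differentiating, f'(s) = 2s^2 - (28/3)s + 10; which vanishes at s = 5/3 and s = 3.
Evaluating at the critical points and endpoints: f(-1) = -40/3; f(5/3) = 712/81; f(3) = 8; f(5) = 56/3.
The maximum over the interval is 56/3, attained at s = 5.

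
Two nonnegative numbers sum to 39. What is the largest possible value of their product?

With x + y = 39, the product is P(x) = x(39 − x).
P'(x) = 39 − 2x = 0 gives x = 39/2; P'' = −2 < 0, so this is the maximum.
P = 39/2·39/2 = 1521/4.

1521/4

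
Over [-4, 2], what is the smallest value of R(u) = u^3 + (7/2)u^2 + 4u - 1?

-25

The derivative is 3u^2 + 7u + 4, which vanishes at u = -4/3 and u = -1.
Candidates: R(-4) = -25, R(-4/3) = -67/27, R(-1) = -5/2, R(2) = 29.
The minimum over the interval is -25, attained at u = -4.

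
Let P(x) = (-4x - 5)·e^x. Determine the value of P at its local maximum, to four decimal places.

P'(x) = (-4)·e^x + (-4x - 5)·1·e^x = (-4x - 9)·e^x. Since e^x > 0, the only critical point is x = -9/4.
P''(-9/4) has the same sign as -4 < 0, so this is a local maximum.
P(-9/4) = (4)·e^(-9/4) ≈ 0.4216.

0.4216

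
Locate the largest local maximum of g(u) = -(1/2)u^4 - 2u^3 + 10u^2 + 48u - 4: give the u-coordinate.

Critical points: g'(u) = -2u^3 - 6u^2 + 20u + 48 vanishes at u = -4, -2, 3.
Second-derivative test with g''(u) = -6u^2 - 12u + 20: g''(-4) = -28 < 0 ⇒ local maximum; g''(-2) = 20 > 0 ⇒ local minimum; g''(3) = -70 < 0 ⇒ local maximum.
Thus g has its largest local maximum at u = 3, with value 271/2.

3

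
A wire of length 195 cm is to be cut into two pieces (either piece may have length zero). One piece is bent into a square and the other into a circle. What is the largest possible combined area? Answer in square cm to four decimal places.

3025.9334

Let x be the length used for the square. Square side x/4; circle radius (195−x)/(2π).
A(x) = (x/4)² + π·((195−x)/(2π))² = x²/16 + (195−x)²/(4π) for 0 ≤ x ≤ 195. A'(x) = x/8 − (195−x)/(2π) = 0 gives x = 4·195/(π+4) ≈ 109.2193.
A'' > 0, so the interior critical point is a minimum; the maximum is at an endpoint. A(0) = 3025.9334 and A(195) = 2376.5625, so the largest area is 3025.9334.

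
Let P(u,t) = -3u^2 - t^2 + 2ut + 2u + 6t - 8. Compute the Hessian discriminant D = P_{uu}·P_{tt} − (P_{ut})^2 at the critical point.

∂P/∂u = -6u + 2t + 2 = 0 and ∂P/∂t = 2u - 2t + 6 = 0, so (u, t) = (2, 5).
The Hessian has P_{uu} = -6, P_{tt} = -2, P_{ut} = 2, giving D = 8 > 0 with P_{uu} < 0, so the point is a local maximum.
D = (-6)·(-2) − (2)^2 = 8.

8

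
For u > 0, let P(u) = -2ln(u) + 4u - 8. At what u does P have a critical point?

P'(u) = -2/u + 4 = 0 gives u = 1/2.
P''(u) = 2/u², which is positive for u > 0, so this is a local minimum.
P(1/2) = -2·ln(1/2) + 2 - 8 ≈ -4.6137.

1/2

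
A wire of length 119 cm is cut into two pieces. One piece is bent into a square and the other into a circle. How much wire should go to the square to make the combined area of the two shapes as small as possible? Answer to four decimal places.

Let x be the length used for the square. Square side x/4; circle radius (119−x)/(2π).
A(x) = (x/4)² + π·((119−x)/(2π))² = x²/16 + (119−x)²/(4π) for 0 ≤ x ≤ 119. A'(x) = x/8 − (119−x)/(2π) = 0 gives x = 4·119/(π+4) ≈ 66.6518.
A'' = 1/8 + 1/(2π) > 0, so this gives the minimum combined area; x ≈ 66.6518 cm to the square.

66.6518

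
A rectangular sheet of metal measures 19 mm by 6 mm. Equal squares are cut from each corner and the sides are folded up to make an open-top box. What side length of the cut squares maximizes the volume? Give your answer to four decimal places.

1.3629

With cut size x, the volume is V(x) = x(19 − 2x)(6 − 2x) for 0 < x < 3.
V'(x) = 12x^2 − 100x + 114. Setting V'(x) = 0 gives x ≈ 1.3629 (the root in (0, 3)).
V''(x) = 24x − 100 is negative there, so this is the maximum; V ≈ 72.6221.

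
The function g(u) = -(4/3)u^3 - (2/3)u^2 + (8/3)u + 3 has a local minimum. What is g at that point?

1

g'(u) = -4u^2 - (4/3)u + 8/3. Setting g'(u) = 0 gives u ∈ {-1, 2/3}.
Second-derivative test with g''(u) = -8u - 4/3: g''(-1) = 20/3 > 0 ⇒ local minimum; g''(2/3) = -20/3 < 0 ⇒ local maximum.
The local minimum is g(-1) = 1.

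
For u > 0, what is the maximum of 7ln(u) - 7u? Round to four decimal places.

-7.0000

R'(u) = 7/u − 7 = 0 gives u = 1.
R''(u) = -7/u², which is negative for u > 0, so this is a local maximum.
R(1) = 7·ln(1) - 7 ≈ -7.0000.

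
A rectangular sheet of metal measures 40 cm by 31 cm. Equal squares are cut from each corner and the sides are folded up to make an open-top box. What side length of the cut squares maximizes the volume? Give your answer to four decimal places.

5.7757

With cut size x, the volume is V(x) = x(40 − 2x)(31 − 2x) for 0 < x < 15.5.
V'(x) = 12x^2 − 284x + 1240. Setting V'(x) = 0 gives x ≈ 5.7757 (the root in (0, 15.5)).
V''(x) = 24x − 284 is negative there, so this is the maximum; V ≈ 3195.6107.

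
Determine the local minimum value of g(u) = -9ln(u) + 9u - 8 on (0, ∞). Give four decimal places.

1.0000

g'(u) = -9/u + 9 = 0 gives u = 1.
g''(u) = 9/u², which is positive for u > 0, so this is a local minimum.
g(1) = -9·ln(1) + 9 - 8 ≈ 1.0000.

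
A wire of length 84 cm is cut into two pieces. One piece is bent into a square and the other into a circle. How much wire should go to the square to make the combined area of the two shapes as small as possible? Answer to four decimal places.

Let x be the length used for the square. Square side x/4; circle radius (84−x)/(2π).
A(x) = (x/4)² + π·((84−x)/(2π))² = x²/16 + (84−x)²/(4π) for 0 ≤ x ≤ 84. A'(x) = x/8 − (84−x)/(2π) = 0 gives x = 4·84/(π+4) ≈ 47.0483.
A'' = 1/8 + 1/(2π) > 0, so this gives the minimum combined area; x ≈ 47.0483 cm to the square.

47.0483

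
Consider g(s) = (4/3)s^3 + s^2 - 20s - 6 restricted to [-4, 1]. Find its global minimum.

-71/3

g'(s) = 4s^2 + 2s - 20, whose only zero in [-4, 1] is s = -5/2.
Compare values at every candidate in [-4, 1]: g(-4) = 14/3; g(-5/2) = 353/12; g(1) = -71/3.
The minimum over the interval is -71/3, attained at s = 1.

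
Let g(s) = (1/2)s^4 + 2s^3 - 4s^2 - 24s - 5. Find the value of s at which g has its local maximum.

g'(s) = 2s^3 + 6s^2 - 8s - 24. Setting g'(s) = 0 gives s ∈ {-3, -2, 2}.
g''(s) = 6s^2 + 12s - 8. g''(-3) = 10 > 0 ⇒ local minimum; g''(-2) = -8 < 0 ⇒ local maximum; g''(2) = 40 > 0 ⇒ local minimum.
The local maximum is g(-2) = 19.

-2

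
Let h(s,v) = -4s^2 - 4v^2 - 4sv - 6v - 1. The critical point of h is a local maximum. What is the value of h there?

∂h/∂s = -8s - 4v = 0 and ∂h/∂v = -4s - 8v - 6 = 0, so (s, v) = (1/2, -1).
The Hessian has h_{ss} = -8, h_{vv} = -8, h_{sv} = -4, giving D = 48 > 0 with h_{ss} < 0, so the point is a local maximum.
h(1/2, -1) = 2.

2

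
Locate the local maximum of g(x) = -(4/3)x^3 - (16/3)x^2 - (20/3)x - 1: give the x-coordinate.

g'(x) = -4x^2 - (32/3)x - 20/3 = 0 at x = -5/3, -1.
g''(x) = -8x - 32/3. g''(-5/3) = 8/3 > 0 ⇒ local minimum; g''(-1) = -8/3 < 0 ⇒ local maximum.
The local maximum is g(-1) = 5/3.

-1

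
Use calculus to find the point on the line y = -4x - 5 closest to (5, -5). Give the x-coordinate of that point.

5/17

Minimize D(x)^2 = (x - 5)^2 + (-4x)^2.
d/dx[D^2] = 2(x - 5) + 2·(-4)·(-4x) = 0 ⇒ x = 5/17.
Then y = -105/17 and the distance is √(400/17) ≈ 4.8507.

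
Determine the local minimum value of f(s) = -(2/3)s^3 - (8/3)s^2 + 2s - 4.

-16

Critical points: f'(s) = -2s^2 - (16/3)s + 2 vanishes at s = -3, 1/3.
Second-derivative test with f''(s) = -4s - 16/3: f''(-3) = 20/3 > 0 ⇒ local minimum; f''(1/3) = -20/3 < 0 ⇒ local maximum.
So the local minimum value is f(-3) = -16.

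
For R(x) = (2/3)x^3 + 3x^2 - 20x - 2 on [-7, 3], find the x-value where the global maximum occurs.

Differentiating, R'(x) = 2x^2 + 6x - 20; which vanishes at x = -5 and x = 2.
Compare values at every candidate in [-7, 3]: R(-7) = 169/3,  R(-5) = 269/3,  R(2) = -74/3,  R(3) = -17.
So the maximum is R(-5) = 269/3.

-5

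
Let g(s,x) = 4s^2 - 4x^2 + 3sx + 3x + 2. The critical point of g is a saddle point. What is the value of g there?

∂g/∂s = 8s + 3x = 0 and ∂g/∂x = 3s - 8x + 3 = 0, so (s, x) = (-9/73, 24/73).
The Hessian has g_{ss} = 8, g_{xx} = -8, g_{sx} = 3, giving D = -73 < 0, so the point is a saddle point.
g(-9/73, 24/73) = 182/73.

182/73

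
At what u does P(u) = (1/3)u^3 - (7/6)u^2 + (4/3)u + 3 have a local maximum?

P'(u) = u^2 - (7/3)u + 4/3 = 0 at u = 1, 4/3.
P''(u) = 2u - 7/3. P''(1) = -1/3 < 0 ⇒ local maximum; P''(4/3) = 1/3 > 0 ⇒ local minimum.
The local maximum is P(1) = 7/2.

1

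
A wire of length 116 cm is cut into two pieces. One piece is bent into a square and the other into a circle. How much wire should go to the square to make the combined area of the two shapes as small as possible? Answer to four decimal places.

Let x be the length used for the square. Square side x/4; circle radius (116−x)/(2π).
A(x) = (x/4)² + π·((116−x)/(2π))² = x²/16 + (116−x)²/(4π) for 0 ≤ x ≤ 116. A'(x) = x/8 − (116−x)/(2π) = 0 gives x = 4·116/(π+4) ≈ 64.9715.
A'' = 1/8 + 1/(2π) > 0, so this gives the minimum combined area; x ≈ 64.9715 cm to the square.

64.9715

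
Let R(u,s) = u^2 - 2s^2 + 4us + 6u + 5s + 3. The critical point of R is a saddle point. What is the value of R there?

∂R/∂u = 2u + 4s + 6 = 0 and ∂R/∂s = 4u - 4s + 5 = 0, so (u, s) = (-11/6, -7/12).
The Hessian has R_{uu} = 2, R_{ss} = -4, R_{us} = 4, giving D = -24 < 0, so the point is a saddle point.
R(-11/6, -7/12) = -95/24.

-95/24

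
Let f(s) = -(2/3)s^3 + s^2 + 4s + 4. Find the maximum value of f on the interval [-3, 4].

19

f'(s) = -2s^2 + 2s + 4, which vanishes at s = -1 and s = 2.
Compare values at every candidate in [-3, 4]: f(-3) = 19,  f(-1) = 5/3,  f(2) = 32/3,  f(4) = -20/3.
The maximum over the interval is 19, attained at s = -3.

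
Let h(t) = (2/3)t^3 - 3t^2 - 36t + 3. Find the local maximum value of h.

Critical points: h'(t) = 2t^2 - 6t - 36 vanishes at t = -3, 6.
Second-derivative test with h''(t) = 4t - 6: h''(-3) = -18 < 0 ⇒ local maximum; h''(6) = 18 > 0 ⇒ local minimum.
The local maximum is h(-3) = 66.

66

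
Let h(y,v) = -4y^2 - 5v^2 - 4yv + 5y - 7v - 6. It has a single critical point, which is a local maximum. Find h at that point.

77/64

∂h/∂y = -8y - 4v + 5 = 0 and ∂h/∂v = -4y - 10v - 7 = 0, so (y, v) = (39/32, -19/16).
The Hessian has h_{yy} = -8, h_{vv} = -10, h_{yv} = -4, giving D = 64 > 0 with h_{yy} < 0, so the point is a local maximum.
h(39/32, -19/16) = 77/64.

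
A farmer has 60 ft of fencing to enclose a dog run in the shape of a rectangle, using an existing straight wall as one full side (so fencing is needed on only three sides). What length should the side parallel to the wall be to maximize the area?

30

Let the sides perpendicular to the wall have length x and the parallel side y, so 2x + y = 60 and the area is A = xy = x(60 − 2x).
A'(x) = 60 − 4x = 0 gives x = 15, and A''(x) = −4 < 0 confirms a maximum.
Then y = 60 − 2·15 = 30 and A = 450.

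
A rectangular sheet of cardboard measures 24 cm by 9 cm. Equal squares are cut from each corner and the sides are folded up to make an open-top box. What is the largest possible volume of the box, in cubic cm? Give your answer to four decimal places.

With cut size x, the volume is V(x) = x(24 − 2x)(9 − 2x) for 0 < x < 4.5.
V'(x) = 12x^2 − 132x + 216. Setting V'(x) = 0 gives x ≈ 2.0000 (the root in (0, 4.5)).
V''(x) = 24x − 132 is negative there, so this is the maximum; V ≈ 200.0000.

200.0000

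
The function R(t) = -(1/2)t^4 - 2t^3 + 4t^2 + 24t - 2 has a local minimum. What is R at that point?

R'(t) = -2t^3 - 6t^2 + 8t + 24 = 0 at t = -3, -2, 2.
Second-derivative test with R''(t) = -6t^2 - 12t + 8: R''(-3) = -10 < 0 ⇒ local maximum; R''(-2) = 8 > 0 ⇒ local minimum; R''(2) = -40 < 0 ⇒ local maximum.
So the local minimum value is R(-2) = -26.

-26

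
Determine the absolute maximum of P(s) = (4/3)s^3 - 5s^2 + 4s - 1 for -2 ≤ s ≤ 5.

The derivative is 4s^2 - 10s + 4, which vanishes at s = 1/2 and s = 2.
Evaluating at the critical points and endpoints: P(-2) = -119/3; P(1/2) = -1/12; P(2) = -7/3; P(5) = 182/3.
Hence the absolute maximum is 182/3 at s = 5.

182/3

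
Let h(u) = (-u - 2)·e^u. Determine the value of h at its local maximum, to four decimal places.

h'(u) = (-1)·e^u + (-u - 2)·1·e^u = (-u - 3)·e^u. Since e^u > 0, the only critical point is u = -3.
h''(-3) has the same sign as -1 < 0, so this is a local maximum.
h(-3) = (1)·e^(-3) ≈ 0.0498.

0.0498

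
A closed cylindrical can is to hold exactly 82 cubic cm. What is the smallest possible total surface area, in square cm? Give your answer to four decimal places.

With radius r and height h, πr²h = 82 so h = 82/(πr²), and S(r) = 2πr² + 2πrh = 2πr² + 2·82/r.
S'(r) = 4πr − 2·82/r² = 0 ⇒ r³ = 82/(2π), so r ≈ 2.3544 and h = 2r ≈ 4.7088.
S''(r) = 4π + 4·82/r³ > 0, so this is the minimum; S ≈ 104.4858.

104.4858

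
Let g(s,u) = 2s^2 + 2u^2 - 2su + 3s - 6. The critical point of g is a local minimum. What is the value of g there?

∂g/∂s = 4s - 2u + 3 = 0 and ∂g/∂u = -2s + 4u = 0, so (s, u) = (-1, -1/2).
The Hessian has g_{ss} = 4, g_{uu} = 4, g_{su} = -2, giving D = 12 > 0 with g_{ss} > 0, so the point is a local minimum.
g(-1, -1/2) = -15/2.

-15/2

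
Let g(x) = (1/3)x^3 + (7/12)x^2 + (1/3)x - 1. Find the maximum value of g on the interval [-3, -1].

g'(x) = x^2 + (7/6)x + 1/3, which has no zeros in [-3, -1].
Evaluating at the critical points and endpoints: g(-3) = -23/4; g(-1) = -13/12.
So the maximum is g(-1) = -13/12.

-13/12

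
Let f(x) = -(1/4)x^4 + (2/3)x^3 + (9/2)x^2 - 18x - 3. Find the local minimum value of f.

-59/3

f'(x) = -x^3 + 2x^2 + 9x - 18. Setting f'(x) = 0 gives x ∈ {-3, 2, 3}.
Since f''(x) = -3x^2 + 4x + 9, we get f''(-3) = -30 < 0 ⇒ local maximum; f''(2) = 5 > 0 ⇒ local minimum; f''(3) = -6 < 0 ⇒ local maximum.
The local minimum is f(2) = -59/3.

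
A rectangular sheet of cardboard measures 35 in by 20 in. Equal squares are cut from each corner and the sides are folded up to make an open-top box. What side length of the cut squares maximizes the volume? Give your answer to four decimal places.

With cut size x, the volume is V(x) = x(35 − 2x)(20 − 2x) for 0 < x < 10.
V'(x) = 12x^2 − 220x + 700. Setting V'(x) = 0 gives x ≈ 4.0977 (the root in (0, 10)).
V''(x) = 24x − 220 is negative there, so this is the maximum; V ≈ 1296.5843.

4.0977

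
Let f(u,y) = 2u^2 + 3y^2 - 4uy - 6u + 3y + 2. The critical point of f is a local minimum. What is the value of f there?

-19/4

∂f/∂u = 4u - 4y - 6 = 0 and ∂f/∂y = -4u + 6y + 3 = 0, so (u, y) = (3, 3/2).
The Hessian has f_{uu} = 4, f_{yy} = 6, f_{uy} = -4, giving D = 8 > 0 with f_{uu} > 0, so the point is a local minimum.
f(3, 3/2) = -19/4.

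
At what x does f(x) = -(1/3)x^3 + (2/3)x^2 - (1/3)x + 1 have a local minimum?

1/3

f'(x) = -x^2 + (4/3)x - 1/3. Setting f'(x) = 0 gives x ∈ {1/3, 1}.
Second-derivative test with f''(x) = -2x + 4/3: f''(1/3) = 2/3 > 0 ⇒ local minimum; f''(1) = -2/3 < 0 ⇒ local maximum.
The local minimum is f(1/3) = 77/81.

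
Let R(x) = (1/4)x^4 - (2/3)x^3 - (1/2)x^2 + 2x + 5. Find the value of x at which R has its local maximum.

R'(x) = x^3 - 2x^2 - x + 2 = 0 at x = -1, 1, 2.
Second-derivative test with R''(x) = 3x^2 - 4x - 1: R''(-1) = 6 > 0 ⇒ local minimum; R''(1) = -2 < 0 ⇒ local maximum; R''(2) = 3 > 0 ⇒ local minimum.
Thus R has its local maximum at x = 1, with value 73/12.

1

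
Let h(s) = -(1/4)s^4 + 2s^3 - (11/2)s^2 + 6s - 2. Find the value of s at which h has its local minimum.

2

h'(s) = -s^3 + 6s^2 - 11s + 6 = 0 at s = 1, 2, 3.
h''(s) = -3s^2 + 12s - 11. h''(1) = -2 < 0 ⇒ local maximum; h''(2) = 1 > 0 ⇒ local minimum; h''(3) = -2 < 0 ⇒ local maximum.
Thus h has its local minimum at s = 2, with value 0.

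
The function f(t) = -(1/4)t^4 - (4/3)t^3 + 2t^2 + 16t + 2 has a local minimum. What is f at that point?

-46/3

Critical points: f'(t) = -t^3 - 4t^2 + 4t + 16 vanishes at t = -4, -2, 2.
Since f''(t) = -3t^2 - 8t + 4, we get f''(-4) = -12 < 0 ⇒ local maximum; f''(-2) = 8 > 0 ⇒ local minimum; f''(2) = -24 < 0 ⇒ local maximum.
So the local minimum value is f(-2) = -46/3.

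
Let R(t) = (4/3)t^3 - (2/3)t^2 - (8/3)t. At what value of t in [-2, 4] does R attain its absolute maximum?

Differentiating, R'(t) = 4t^2 - (4/3)t - 8/3; which vanishes at t = -2/3 and t = 1.
Candidates: R(-2) = -8, R(-2/3) = 88/81, R(1) = -2, R(4) = 64.
Hence the absolute maximum is 64 at t = 4.

4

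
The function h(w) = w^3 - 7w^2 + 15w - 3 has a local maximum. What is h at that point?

194/27

h'(w) = 3w^2 - 14w + 15 = 0 at w = 5/3, 3.
h''(w) = 6w - 14. h''(5/3) = -4 < 0 ⇒ local maximum; h''(3) = 4 > 0 ⇒ local minimum.
So the local maximum value is h(5/3) = 194/27.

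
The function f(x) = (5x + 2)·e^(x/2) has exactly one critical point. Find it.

f'(x) = 5·e^(x/2) + (5x + 2)·(1/2)·e^(x/2) = ((5/2)x + 6)·e^(x/2). Since e^(x/2) > 0, the only critical point is x = -12/5.
f''(-12/5) has the same sign as 5/2 > 0, so this is a local minimum.
f(-12/5) = (-10)·e^(-6/5) ≈ -3.0119.

-12/5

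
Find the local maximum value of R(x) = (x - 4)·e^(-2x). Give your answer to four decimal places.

0.0001

Differentiating with the product rule gives R'(x) = (-2x + 9)·e^(-2x). Since e^(-2x) > 0, the only critical point is x = 9/2.
R''(9/2) has the same sign as -2 < 0, so this is a local maximum.
R(9/2) = (1/2)·e^(-9) ≈ 0.0001.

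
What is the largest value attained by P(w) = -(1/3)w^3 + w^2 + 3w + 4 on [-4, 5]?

88/3

Differentiating, P'(w) = -w^2 + 2w + 3; which vanishes at w = -1 and w = 3.
Compare values at every candidate in [-4, 5]: P(-4) = 88/3,  P(-1) = 7/3,  P(3) = 13,  P(5) = 7/3.
The maximum over the interval is 88/3, attained at w = -4.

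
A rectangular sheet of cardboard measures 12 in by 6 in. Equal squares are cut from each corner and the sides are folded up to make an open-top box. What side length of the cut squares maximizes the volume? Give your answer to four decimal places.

With cut size x, the volume is V(x) = x(12 − 2x)(6 − 2x) for 0 < x < 3.
V'(x) = 12x^2 − 72x + 72. Setting V'(x) = 0 gives x ≈ 1.2679 (the root in (0, 3)).
V''(x) = 24x − 72 is negative there, so this is the maximum; V ≈ 41.5692.

1.2679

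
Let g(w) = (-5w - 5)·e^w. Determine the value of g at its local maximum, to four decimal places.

0.6767

By the product rule, g'(w) = (-5w - 10)·e^w. Since e^w > 0, the only critical point is w = -2.
g''(-2) has the same sign as -5 < 0, so this is a local maximum.
g(-2) = (5)·e^(-2) ≈ 0.6767.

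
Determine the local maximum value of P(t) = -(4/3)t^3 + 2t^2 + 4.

Critical points: P'(t) = -4t^2 + 4t vanishes at t = 0, 1.
Since P''(t) = -8t + 4, we get P''(0) = 4 > 0 ⇒ local minimum; P''(1) = -4 < 0 ⇒ local maximum.
Thus P has its local maximum at t = 1, with value 14/3.

14/3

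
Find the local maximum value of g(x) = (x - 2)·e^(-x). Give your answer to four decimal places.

0.0498

Differentiating with the product rule gives g'(x) = (-x + 3)·e^(-x). Since e^(-x) > 0, the only critical point is x = 3.
g''(3) has the same sign as -1 < 0, so this is a local maximum.
g(3) = (1)·e^(-3) ≈ 0.0498.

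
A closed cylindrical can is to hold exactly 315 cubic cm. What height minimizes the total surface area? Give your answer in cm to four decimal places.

With radius r and height h, πr²h = 315 so h = 315/(πr²), and S(r) = 2πr² + 2πrh = 2πr² + 2·315/r.
S'(r) = 4πr − 2·315/r² = 0 ⇒ r³ = 315/(2π), so r ≈ 3.6873 and h = 2r ≈ 7.3746.
S''(r) = 4π + 4·315/r³ > 0, so this is the minimum; S ≈ 256.2841.

7.3746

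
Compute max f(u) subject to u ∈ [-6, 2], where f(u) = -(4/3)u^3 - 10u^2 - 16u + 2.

26

Differentiating, f'(u) = -4u^2 - 20u - 16; which vanishes at u = -4 and u = -1.
Candidates: f(-6) = 26; f(-4) = -26/3; f(-1) = 28/3; f(2) = -242/3.
So the maximum is f(-6) = 26.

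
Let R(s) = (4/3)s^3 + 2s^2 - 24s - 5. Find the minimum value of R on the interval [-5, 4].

-103/3

R'(s) = 4s^2 + 4s - 24, which vanishes at s = -3 and s = 2.
Candidates: R(-5) = -5/3; R(-3) = 49; R(2) = -103/3; R(4) = 49/3.
So the minimum is R(2) = -103/3.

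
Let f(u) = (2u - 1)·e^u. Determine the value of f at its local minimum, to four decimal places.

Differentiating with the product rule gives f'(u) = (2u + 1)·e^u. Since e^u > 0, the only critical point is u = -1/2.
f''(-1/2) has the same sign as 2 > 0, so this is a local minimum.
f(-1/2) = (-2)·e^(-1/2) ≈ -1.2131.

-1.2131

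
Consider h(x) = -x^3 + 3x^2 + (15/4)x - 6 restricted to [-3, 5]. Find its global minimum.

h'(x) = -3x^2 + 6x + 15/4, which vanishes at x = -1/2 and x = 5/2.
Candidates: h(-3) = 147/4, h(-1/2) = -7, h(5/2) = 13/2, h(5) = -149/4.
Hence the absolute minimum is -149/4 at x = 5.

-149/4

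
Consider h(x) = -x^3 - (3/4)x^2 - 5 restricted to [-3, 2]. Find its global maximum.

The derivative is -3x^2 - (3/2)x, which vanishes at x = -1/2 and x = 0.
Evaluating at the critical points and endpoints: h(-3) = 61/4,  h(-1/2) = -81/16,  h(0) = -5,  h(2) = -16.
The maximum over the interval is 61/4, attained at x = -3.

61/4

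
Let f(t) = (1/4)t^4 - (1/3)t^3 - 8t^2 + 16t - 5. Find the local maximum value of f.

Critical points: f'(t) = t^3 - t^2 - 16t + 16 vanishes at t = -4, 1, 4.
Second-derivative test with f''(t) = 3t^2 - 2t - 16: f''(-4) = 40 > 0 ⇒ local minimum; f''(1) = -15 < 0 ⇒ local maximum; f''(4) = 24 > 0 ⇒ local minimum.
So the local maximum value is f(1) = 35/12.

35/12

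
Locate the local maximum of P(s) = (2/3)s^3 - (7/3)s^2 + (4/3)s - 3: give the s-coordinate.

Critical points: P'(s) = 2s^2 - (14/3)s + 4/3 vanishes at s = 1/3, 2.
Second-derivative test with P''(s) = 4s - 14/3: P''(1/3) = -10/3 < 0 ⇒ local maximum; P''(2) = 10/3 > 0 ⇒ local minimum.
So the local maximum value is P(1/3) = -226/81.

1/3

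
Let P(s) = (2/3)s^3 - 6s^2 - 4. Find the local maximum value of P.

-4

P'(s) = 2s^2 - 12s. Setting P'(s) = 0 gives s ∈ {0, 6}.
Second-derivative test with P''(s) = 4s - 12: P''(0) = -12 < 0 ⇒ local maximum; P''(6) = 12 > 0 ⇒ local minimum.
Thus P has its local maximum at s = 0, with value -4.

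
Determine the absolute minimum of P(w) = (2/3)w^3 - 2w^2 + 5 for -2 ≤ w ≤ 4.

-25/3

The derivative is 2w^2 - 4w, which vanishes at w = 0 and w = 2.
Evaluating at the critical points and endpoints: P(-2) = -25/3,  P(0) = 5,  P(2) = 7/3,  P(4) = 47/3.
Hence the absolute minimum is -25/3 at w = -2.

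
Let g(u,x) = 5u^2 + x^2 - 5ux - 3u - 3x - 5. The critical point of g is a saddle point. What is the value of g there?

∂g/∂u = 10u - 5x - 3 = 0 and ∂g/∂x = -5u + 2x - 3 = 0, so (u, x) = (-21/5, -9).
The Hessian has g_{uu} = 10, g_{xx} = 2, g_{ux} = -5, giving D = -5 < 0, so the point is a saddle point.
g(-21/5, -9) = 74/5.

74/5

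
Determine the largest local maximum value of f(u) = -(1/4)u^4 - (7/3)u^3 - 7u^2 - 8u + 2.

Critical points: f'(u) = -u^3 - 7u^2 - 14u - 8 vanishes at u = -4, -2, -1.
Second-derivative test with f''(u) = -3u^2 - 14u - 14: f''(-4) = -6 < 0 ⇒ local maximum; f''(-2) = 2 > 0 ⇒ local minimum; f''(-1) = -3 < 0 ⇒ local maximum.
The largest local maximum is f(-4) = 22/3.

22/3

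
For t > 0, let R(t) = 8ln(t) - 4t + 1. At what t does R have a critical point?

2

R'(t) = 8/t − 4 = 0 gives t = 2.
R''(t) = -8/t², which is negative for t > 0, so this is a local maximum.
R(2) = 8·ln(2) - 8 + 1 ≈ -1.4548.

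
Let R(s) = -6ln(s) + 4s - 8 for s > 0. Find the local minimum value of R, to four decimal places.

R'(s) = -6/s + 4 = 0 gives s = 3/2.
R''(s) = 6/s², which is positive for s > 0, so this is a local minimum.
R(3/2) = -6·ln(3/2) + 6 - 8 ≈ -4.4328.

-4.4328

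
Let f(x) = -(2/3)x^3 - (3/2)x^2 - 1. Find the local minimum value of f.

Critical points: f'(x) = -2x^2 - 3x vanishes at x = -3/2, 0.
Second-derivative test with f''(x) = -4x - 3: f''(-3/2) = 3 > 0 ⇒ local minimum; f''(0) = -3 < 0 ⇒ local maximum.
Thus f has its local minimum at x = -3/2, with value -17/8.

-17/8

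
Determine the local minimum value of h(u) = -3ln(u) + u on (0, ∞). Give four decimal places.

-0.2958

h'(u) = -3/u + 1 = 0 gives u = 3.
h''(u) = 3/u², which is positive for u > 0, so this is a local minimum.
h(3) = -3·ln(3) + 3 ≈ -0.2958.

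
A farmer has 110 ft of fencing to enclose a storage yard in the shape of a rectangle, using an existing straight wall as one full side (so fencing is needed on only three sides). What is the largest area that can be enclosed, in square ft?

Let the sides perpendicular to the wall have length x and the parallel side y, so 2x + y = 110 and the area is A = xy = x(110 − 2x).
A'(x) = 110 − 4x = 0 gives x = 55/2, and A''(x) = −4 < 0 confirms a maximum.
Then y = 110 − 2·55/2 = 55 and A = 3025/2.

3025/2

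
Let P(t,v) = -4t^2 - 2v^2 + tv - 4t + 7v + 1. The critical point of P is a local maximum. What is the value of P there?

∂P/∂t = -8t + v - 4 = 0 and ∂P/∂v = t - 4v + 7 = 0, so (t, v) = (-9/31, 52/31).
The Hessian has P_{tt} = -8, P_{vv} = -4, P_{tv} = 1, giving D = 31 > 0 with P_{tt} < 0, so the point is a local maximum.
P(-9/31, 52/31) = 231/31.

231/31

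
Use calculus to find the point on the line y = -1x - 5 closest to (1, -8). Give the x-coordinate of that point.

Minimize D(x)^2 = (x - 1)^2 + (-x + 3)^2.
d/dx[D^2] = 2(x - 1) + 2·(-1)·(-x + 3) = 0 ⇒ x = 2.
Then y = -7 and the distance is √(2) ≈ 1.4142.

2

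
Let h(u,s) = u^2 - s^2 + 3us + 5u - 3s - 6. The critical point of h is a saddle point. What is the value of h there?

∂h/∂u = 2u + 3s + 5 = 0 and ∂h/∂s = 3u - 2s - 3 = 0, so (u, s) = (-1/13, -21/13).
The Hessian has h_{uu} = 2, h_{ss} = -2, h_{us} = 3, giving D = -13 < 0, so the point is a saddle point.
h(-1/13, -21/13) = -49/13.

-49/13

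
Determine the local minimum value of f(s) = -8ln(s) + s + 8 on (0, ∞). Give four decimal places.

f'(s) = -8/s + 1 = 0 gives s = 8.
f''(s) = 8/s², which is positive for s > 0, so this is a local minimum.
f(8) = -8·ln(8) + 8 + 8 ≈ -0.6355.

-0.6355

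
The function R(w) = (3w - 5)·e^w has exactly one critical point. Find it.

R'(w) = 3·e^w + (3w - 5)·1·e^w = (3w - 2)·e^w. Since e^w > 0, the only critical point is w = 2/3.
R''(2/3) has the same sign as 3 > 0, so this is a local minimum.
R(2/3) = (-3)·e^(2/3) ≈ -5.8432.

2/3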